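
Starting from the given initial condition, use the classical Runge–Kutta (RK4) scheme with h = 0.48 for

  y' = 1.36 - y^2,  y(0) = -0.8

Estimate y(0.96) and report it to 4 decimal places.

RK4: k1 = f(x_n, y_n); k2 = f(x_n + h/2, y_n + (h/2)·k1); k3 = f(x_n + h/2, y_n + (h/2)·k2); k4 = f(x_n + h, y_n + h·k3); y_{n+1} = y_n + (h/6)·(k1 + 2k2 + 2k3 + k4).
x=0.000000, y=-0.800000:
  k1 = f(0.000000, -0.800000) = 0.720000
  k2 = f(0.240000, -0.627200) = 0.966620
  k3 = f(0.240000, -0.568011) = 1.037363
  k4 = f(0.480000, -0.302066) = 1.268756
  y ← -0.800000 + (0.48/6)·(k1 + 2k2 + 2k3 + k4) = -0.320262
x=0.480000, y=-0.320262:
  k1 = f(0.480000, -0.320262) = 1.257432
  k2 = f(0.720000, -0.018478) = 1.359659
  k3 = f(0.720000, 0.006056) = 1.359963
  k4 = f(0.960000, 0.332520) = 1.249430
  y ← -0.320262 + (0.48/6)·(k1 + 2k2 + 2k3 + k4) = 0.315426
y(0.96) ≈ 0.3154

0.3154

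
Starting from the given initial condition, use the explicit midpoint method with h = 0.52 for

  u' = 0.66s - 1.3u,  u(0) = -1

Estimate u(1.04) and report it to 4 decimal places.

Midpoint: k1 = f(s_n, u_n); k2 = f(s_n + h/2, u_n + (h/2)·k1); u_{n+1} = u_n + h·k2.
s=0.000000, u=-1.000000:
  k1 = f(0.000000, -1.000000) = 1.300000
  k2 = f(0.260000, -0.662000) = 1.032200
  u ← -1.000000 + 0.52·1.032200 = -0.463256
s=0.520000, u=-0.463256:
  k1 = f(0.520000, -0.463256) = 0.945433
  k2 = f(0.780000, -0.217443) = 0.797477
  u ← -0.463256 + 0.52·0.797477 = -0.048568
u(1.04) ≈ -0.0486

-0.0486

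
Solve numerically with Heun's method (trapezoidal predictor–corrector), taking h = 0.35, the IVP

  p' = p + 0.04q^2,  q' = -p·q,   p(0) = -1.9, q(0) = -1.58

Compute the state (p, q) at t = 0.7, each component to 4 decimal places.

Heun on (p,q): k1 = f(t_n, state_n); k2 = f(t_n + h, state_n + h·k1); state_{n+1} = state_n + (h/2)·(k1 + k2).
0.000000: (-1.900000, -1.580000)
  k1 = (-1.800144, -3.002000)
  predictor → (-2.530050, -2.630700)
  k2 = (-2.253227, -6.655804)
  → (-2.609340, -3.270116)
0.350000: (-2.609340, -3.270116)
  k1 = (-2.181594, -8.532843)
  predictor → (-3.372898, -6.256611)
  k2 = (-1.807091, -21.102908)
  → (-3.307360, -8.456372)
(p(0.7), q(0.7)) ≈ (-3.3074, -8.4564)

-3.3074, -8.4564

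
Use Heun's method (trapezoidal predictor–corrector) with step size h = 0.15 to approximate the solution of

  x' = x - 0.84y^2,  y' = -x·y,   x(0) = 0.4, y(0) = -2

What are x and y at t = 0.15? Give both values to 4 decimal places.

Heun on (x,y): k1 = f(t_n, state_n); k2 = f(t_n + h, state_n + h·k1); state_{n+1} = state_n + (h/2)·(k1 + k2).
0.000000: (0.400000, -2.000000)
  k1 = (-2.960000, 0.800000)
  predictor → (-0.044000, -1.880000)
  k2 = (-3.012896, -0.082720)
  → (-0.047967, -1.946204)
(x(0.15), y(0.15)) ≈ (-0.0480, -1.9462)

-0.0480, -1.9462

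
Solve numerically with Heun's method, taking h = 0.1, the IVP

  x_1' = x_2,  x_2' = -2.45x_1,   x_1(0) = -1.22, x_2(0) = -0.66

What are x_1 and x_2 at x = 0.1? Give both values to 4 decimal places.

Heun on (x_1,x_2): k1 = f(x_n, state_n); k2 = f(x_n + h, state_n + h·k1); state_{n+1} = state_n + (h/2)·(k1 + k2).
0.000000: (-1.220000, -0.660000)
  k1 = (-0.660000, 2.989000)
  predictor → (-1.286000, -0.361100)
  k2 = (-0.361100, 3.150700)
  → (-1.271055, -0.353015)
(x_1(0.1), x_2(0.1)) ≈ (-1.2711, -0.3530)

-1.2711, -0.3530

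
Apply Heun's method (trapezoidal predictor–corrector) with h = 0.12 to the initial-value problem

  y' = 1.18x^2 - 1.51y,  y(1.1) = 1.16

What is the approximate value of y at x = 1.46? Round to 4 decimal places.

1.2316

Heun: k1 = f(x_n, y_n); k2 = f(x_n + h, y_n + h·k1); y_{n+1} = y_n + (h/2)·(k1 + k2).
x=1.100000, y=1.160000:
  k1 = f(1.100000, 1.160000) = -0.323800
  k2 = f(1.220000, 1.121144) = 0.063385
  y ← 1.160000 + (0.12/2)·(-0.323800 + 0.063385) = 1.144375
x=1.220000, y=1.144375:
  k1 = f(1.220000, 1.144375) = 0.028306
  k2 = f(1.340000, 1.147772) = 0.385673
  y ← 1.144375 + (0.12/2)·(0.028306 + 0.385673) = 1.169214
x=1.340000, y=1.169214:
  k1 = f(1.340000, 1.169214) = 0.353295
  k2 = f(1.460000, 1.211609) = 0.685758
  y ← 1.169214 + (0.12/2)·(0.353295 + 0.685758) = 1.231557
y(1.46) ≈ 1.2316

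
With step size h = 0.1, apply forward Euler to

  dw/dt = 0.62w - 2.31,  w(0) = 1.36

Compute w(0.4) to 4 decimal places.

Euler: w_{n+1} = w_n + h·f(t_n, w_n).
t=0.000000, w=1.360000: f=-1.466800 → w ← 1.360000 + 0.1·(-1.466800) = 1.213320
t=0.100000, w=1.213320: f=-1.557742 → w ← 1.213320 + 0.1·(-1.557742) = 1.057546
t=0.200000, w=1.057546: f=-1.654322 → w ← 1.057546 + 0.1·(-1.654322) = 0.892114
t=0.300000, w=0.892114: f=-1.756890 → w ← 0.892114 + 0.1·(-1.756890) = 0.716425
w(0.4) ≈ 0.7164

0.7164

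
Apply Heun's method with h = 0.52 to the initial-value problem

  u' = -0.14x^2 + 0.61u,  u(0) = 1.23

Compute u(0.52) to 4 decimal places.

1.6722

Heun: k1 = f(x_n, u_n); k2 = f(x_n + h, u_n + h·k1); u_{n+1} = u_n + (h/2)·(k1 + k2).
x=0.000000, u=1.230000:
  k1 = f(0.000000, 1.230000) = 0.750300
  k2 = f(0.520000, 1.620156) = 0.950439
  u ← 1.230000 + (0.52/2)·(0.750300 + 0.950439) = 1.672192
u(0.52) ≈ 1.6722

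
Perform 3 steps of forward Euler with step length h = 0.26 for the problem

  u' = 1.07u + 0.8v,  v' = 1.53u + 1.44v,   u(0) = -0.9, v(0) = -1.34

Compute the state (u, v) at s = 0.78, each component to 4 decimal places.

-3.6668, -5.8452

Euler on (u,v): u_{n+1} = u_n + h·u', v_{n+1} = v_n + h·v'.
0.000000: (-0.900000, -1.340000); f=(-2.035000, -3.306600) → (-1.429100, -2.199716)
0.260000: (-1.429100, -2.199716); f=(-3.288910, -5.354114) → (-2.284217, -3.591786)
0.520000: (-2.284217, -3.591786); f=(-5.317540, -8.667023) → (-3.666777, -5.845212)
(u(0.78), v(0.78)) ≈ (-3.6668, -5.8452)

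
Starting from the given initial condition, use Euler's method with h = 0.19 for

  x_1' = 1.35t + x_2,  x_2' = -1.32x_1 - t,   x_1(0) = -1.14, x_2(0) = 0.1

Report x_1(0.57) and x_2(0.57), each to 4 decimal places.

-0.7816, 0.8093

Euler on (x_1,x_2): x_1_{n+1} = x_1_n + h·x_1', x_2_{n+1} = x_2_n + h·x_2'.
0.000000: (-1.140000, 0.100000); f=(0.100000, 1.504800) → (-1.121000, 0.385912)
0.190000: (-1.121000, 0.385912); f=(0.642412, 1.289720) → (-0.998942, 0.630959)
0.380000: (-0.998942, 0.630959); f=(1.143959, 0.938603) → (-0.781590, 0.809293)
(x_1(0.57), x_2(0.57)) ≈ (-0.7816, 0.8093)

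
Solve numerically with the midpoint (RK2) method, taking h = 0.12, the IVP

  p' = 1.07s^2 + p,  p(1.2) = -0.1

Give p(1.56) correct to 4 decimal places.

Midpoint: k1 = f(s_n, p_n); k2 = f(s_n + h/2, p_n + (h/2)·k1); p_{n+1} = p_n + h·k2.
s=1.200000, p=-0.100000:
  k1 = f(1.200000, -0.100000) = 1.440800
  k2 = f(1.260000, -0.013552) = 1.685180
  p ← -0.100000 + 0.12·1.685180 = 0.102222
s=1.320000, p=0.102222:
  k1 = f(1.320000, 0.102222) = 1.966590
  k2 = f(1.380000, 0.220217) = 2.257925
  p ← 0.102222 + 0.12·2.257925 = 0.373173
s=1.440000, p=0.373173:
  k1 = f(1.440000, 0.373173) = 2.591925
  k2 = f(1.500000, 0.528688) = 2.936188
  p ← 0.373173 + 0.12·2.936188 = 0.725515
p(1.56) ≈ 0.7255

0.7255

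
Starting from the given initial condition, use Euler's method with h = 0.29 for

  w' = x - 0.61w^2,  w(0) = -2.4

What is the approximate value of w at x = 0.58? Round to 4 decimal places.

Euler: w_{n+1} = w_n + h·f(x_n, w_n).
x=0.000000, w=-2.400000: f=-3.513600 → w ← -2.400000 + 0.29·(-3.513600) = -3.418944
x=0.290000, w=-3.418944: f=-6.840399 → w ← -3.418944 + 0.29·(-6.840399) = -5.402660
w(0.58) ≈ -5.4027

-5.4027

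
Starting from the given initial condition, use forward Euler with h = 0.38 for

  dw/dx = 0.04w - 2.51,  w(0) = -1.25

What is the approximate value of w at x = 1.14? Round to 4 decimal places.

-4.2130

Euler: w_{n+1} = w_n + h·f(x_n, w_n).
x=0.000000, w=-1.250000: f=-2.560000 → w ← -1.250000 + 0.38·(-2.560000) = -2.222800
x=0.380000, w=-2.222800: f=-2.598912 → w ← -2.222800 + 0.38·(-2.598912) = -3.210387
x=0.760000, w=-3.210387: f=-2.638415 → w ← -3.210387 + 0.38·(-2.638415) = -4.212984
w(1.14) ≈ -4.2130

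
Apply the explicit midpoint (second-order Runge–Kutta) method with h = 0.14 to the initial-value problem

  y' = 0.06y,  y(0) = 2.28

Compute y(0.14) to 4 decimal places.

2.2992

Midpoint: k1 = f(x_n, y_n); k2 = f(x_n + h/2, y_n + (h/2)·k1); y_{n+1} = y_n + h·k2.
x=0.000000, y=2.280000:
  k1 = f(0.000000, 2.280000) = 0.136800
  k2 = f(0.070000, 2.289576) = 0.137375
  y ← 2.280000 + 0.14·0.137375 = 2.299232
y(0.14) ≈ 2.2992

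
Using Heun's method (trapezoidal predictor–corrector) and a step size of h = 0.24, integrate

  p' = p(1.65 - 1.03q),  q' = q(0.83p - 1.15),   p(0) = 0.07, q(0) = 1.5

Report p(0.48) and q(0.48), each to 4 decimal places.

0.0871, 0.8964

Heun on (p,q): k1 = f(s_n, state_n); k2 = f(s_n + h, state_n + h·k1); state_{n+1} = state_n + (h/2)·(k1 + k2).
0.000000: (0.070000, 1.500000)
  k1 = (0.007350, -1.637850)
  predictor → (0.071764, 1.106916)
  k2 = (0.036591, -1.207021)
  → (0.075273, 1.158615)
0.240000: (0.075273, 1.158615)
  k1 = (0.034372, -1.260022)
  predictor → (0.083522, 0.856210)
  k2 = (0.064154, -0.925287)
  → (0.087096, 0.896379)
(p(0.48), q(0.48)) ≈ (0.0871, 0.8964)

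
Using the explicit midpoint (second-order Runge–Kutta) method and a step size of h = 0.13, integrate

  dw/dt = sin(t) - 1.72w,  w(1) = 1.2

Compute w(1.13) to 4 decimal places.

Midpoint: k1 = f(t_n, w_n); k2 = f(t_n + h/2, w_n + (h/2)·k1); w_{n+1} = w_n + h·k2.
t=1.000000, w=1.200000:
  k1 = f(1.000000, 1.200000) = -1.222529
  k2 = f(1.065000, 1.120536) = -1.052532
  w ← 1.200000 + 0.13·(-1.052532) = 1.063171
w(1.13) ≈ 1.0632

1.0632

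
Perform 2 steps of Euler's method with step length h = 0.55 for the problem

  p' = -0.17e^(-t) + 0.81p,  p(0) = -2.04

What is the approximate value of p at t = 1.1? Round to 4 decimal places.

Euler: p_{n+1} = p_n + h·f(t_n, p_n).
t=0.000000, p=-2.040000: f=-1.822400 → p ← -2.040000 + 0.55·(-1.822400) = -3.042320
t=0.550000, p=-3.042320: f=-2.562361 → p ← -3.042320 + 0.55·(-2.562361) = -4.451618
p(1.1) ≈ -4.4516

-4.4516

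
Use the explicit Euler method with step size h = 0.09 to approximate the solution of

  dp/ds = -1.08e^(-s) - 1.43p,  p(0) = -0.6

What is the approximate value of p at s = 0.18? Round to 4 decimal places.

-0.6290

Euler: p_{n+1} = p_n + h·f(s_n, p_n).
s=0.000000, p=-0.600000: f=-0.222000 → p ← -0.600000 + 0.09·(-0.222000) = -0.619980
s=0.090000, p=-0.619980: f=-0.100474 → p ← -0.619980 + 0.09·(-0.100474) = -0.629023
p(0.18) ≈ -0.6290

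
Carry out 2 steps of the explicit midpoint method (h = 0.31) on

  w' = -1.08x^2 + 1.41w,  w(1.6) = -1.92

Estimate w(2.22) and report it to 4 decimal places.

Midpoint: k1 = f(x_n, w_n); k2 = f(x_n + h/2, w_n + (h/2)·k1); w_{n+1} = w_n + h·k2.
x=1.600000, w=-1.920000:
  k1 = f(1.600000, -1.920000) = -5.472000
  k2 = f(1.755000, -2.768160) = -7.229533
  w ← -1.920000 + 0.31·(-7.229533) = -4.161155
x=1.910000, w=-4.161155:
  k1 = f(1.910000, -4.161155) = -9.807177
  k2 = f(2.065000, -5.681267) = -12.615950
  w ← -4.161155 + 0.31·(-12.615950) = -8.072100
w(2.22) ≈ -8.0721

-8.0721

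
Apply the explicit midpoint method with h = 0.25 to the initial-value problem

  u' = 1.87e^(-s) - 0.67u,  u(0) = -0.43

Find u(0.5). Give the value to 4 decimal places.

0.2988

Midpoint: k1 = f(s_n, u_n); k2 = f(s_n + h/2, u_n + (h/2)·k1); u_{n+1} = u_n + h·k2.
s=0.000000, u=-0.430000:
  k1 = f(0.000000, -0.430000) = 2.158100
  k2 = f(0.125000, -0.160237) = 1.757628
  u ← -0.430000 + 0.25·1.757628 = 0.009407
s=0.250000, u=0.009407:
  k1 = f(0.250000, 0.009407) = 1.450055
  k2 = f(0.375000, 0.190664) = 1.157486
  u ← 0.009407 + 0.25·1.157486 = 0.298779
u(0.5) ≈ 0.2988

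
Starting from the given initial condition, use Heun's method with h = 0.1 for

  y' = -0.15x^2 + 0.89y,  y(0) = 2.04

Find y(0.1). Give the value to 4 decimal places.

2.2296

Heun: k1 = f(x_n, y_n); k2 = f(x_n + h, y_n + h·k1); y_{n+1} = y_n + (h/2)·(k1 + k2).
x=0.000000, y=2.040000:
  k1 = f(0.000000, 2.040000) = 1.815600
  k2 = f(0.100000, 2.221560) = 1.975688
  y ← 2.040000 + (0.1/2)·(1.815600 + 1.975688) = 2.229564
y(0.1) ≈ 2.2296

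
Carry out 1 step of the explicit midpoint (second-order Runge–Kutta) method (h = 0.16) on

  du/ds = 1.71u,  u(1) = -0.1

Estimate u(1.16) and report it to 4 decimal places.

-0.1311

Midpoint: k1 = f(s_n, u_n); k2 = f(s_n + h/2, u_n + (h/2)·k1); u_{n+1} = u_n + h·k2.
s=1.000000, u=-0.100000:
  k1 = f(1.000000, -0.100000) = -0.171000
  k2 = f(1.080000, -0.113680) = -0.194393
  u ← -0.100000 + 0.16·(-0.194393) = -0.131103
u(1.16) ≈ -0.1311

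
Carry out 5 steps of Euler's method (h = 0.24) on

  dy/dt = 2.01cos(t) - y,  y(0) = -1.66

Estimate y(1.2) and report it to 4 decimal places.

Euler: y_{n+1} = y_n + h·f(t_n, y_n).
t=0.000000, y=-1.660000: f=3.670000 → y ← -1.660000 + 0.24·3.670000 = -0.779200
t=0.240000, y=-0.779200: f=2.731589 → y ← -0.779200 + 0.24·2.731589 = -0.123619
t=0.480000, y=-0.123619: f=1.906478 → y ← -0.123619 + 0.24·1.906478 = 0.333936
t=0.720000, y=0.333936: f=1.177193 → y ← 0.333936 + 0.24·1.177193 = 0.616463
t=0.960000, y=0.616463: f=0.536313 → y ← 0.616463 + 0.24·0.536313 = 0.745178
y(1.2) ≈ 0.7452

0.7452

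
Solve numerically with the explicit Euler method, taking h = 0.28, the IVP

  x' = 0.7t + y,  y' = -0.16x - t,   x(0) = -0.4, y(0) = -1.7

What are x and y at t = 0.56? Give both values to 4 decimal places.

Euler on (x,y): x_{n+1} = x_n + h·x', y_{n+1} = y_n + h·y'.
0.000000: (-0.400000, -1.700000); f=(-1.700000, 0.064000) → (-0.876000, -1.682080)
0.280000: (-0.876000, -1.682080); f=(-1.486080, -0.139840) → (-1.292102, -1.721235)
(x(0.56), y(0.56)) ≈ (-1.2921, -1.7212)

-1.2921, -1.7212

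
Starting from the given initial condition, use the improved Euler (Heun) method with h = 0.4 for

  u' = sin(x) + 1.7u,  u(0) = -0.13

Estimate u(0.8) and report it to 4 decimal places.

Heun: k1 = f(x_n, u_n); k2 = f(x_n + h, u_n + h·k1); u_{n+1} = u_n + (h/2)·(k1 + k2).
x=0.000000, u=-0.130000:
  k1 = f(0.000000, -0.130000) = -0.221000
  k2 = f(0.400000, -0.218400) = 0.018138
  u ← -0.130000 + (0.4/2)·(-0.221000 + 0.018138) = -0.170572
x=0.400000, u=-0.170572:
  k1 = f(0.400000, -0.170572) = 0.099445
  k2 = f(0.800000, -0.130794) = 0.495006
  u ← -0.170572 + (0.4/2)·(0.099445 + 0.495006) = -0.051682
u(0.8) ≈ -0.0517

-0.0517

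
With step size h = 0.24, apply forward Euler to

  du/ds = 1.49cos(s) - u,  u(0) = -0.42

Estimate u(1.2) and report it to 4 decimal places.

Euler: u_{n+1} = u_n + h·f(s_n, u_n).
s=0.000000, u=-0.420000: f=1.910000 → u ← -0.420000 + 0.24·1.910000 = 0.038400
s=0.240000, u=0.038400: f=1.408894 → u ← 0.038400 + 0.24·1.408894 = 0.376534
s=0.480000, u=0.376534: f=0.945088 → u ← 0.376534 + 0.24·0.945088 = 0.603356
s=0.720000, u=0.603356: f=0.516835 → u ← 0.603356 + 0.24·0.516835 = 0.727396
s=0.960000, u=0.727396: f=0.127149 → u ← 0.727396 + 0.24·0.127149 = 0.757912
u(1.2) ≈ 0.7579

0.7579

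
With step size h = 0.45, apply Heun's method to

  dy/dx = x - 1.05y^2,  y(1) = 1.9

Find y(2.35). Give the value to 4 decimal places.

1.4988

Heun: k1 = f(x_n, y_n); k2 = f(x_n + h, y_n + h·k1); y_{n+1} = y_n + (h/2)·(k1 + k2).
x=1.000000, y=1.900000:
  k1 = f(1.000000, 1.900000) = -2.790500
  k2 = f(1.450000, 0.644275) = 1.014155
  y ← 1.900000 + (0.45/2)·(-2.790500 + 1.014155) = 1.500322
x=1.450000, y=1.500322:
  k1 = f(1.450000, 1.500322) = -0.913516
  k2 = f(1.900000, 1.089240) = 0.654233
  y ← 1.500322 + (0.45/2)·(-0.913516 + 0.654233) = 1.441984
x=1.900000, y=1.441984:
  k1 = f(1.900000, 1.441984) = -0.283283
  k2 = f(2.350000, 1.314506) = 0.535677
  y ← 1.441984 + (0.45/2)·(-0.283283 + 0.535677) = 1.498772
y(2.35) ≈ 1.4988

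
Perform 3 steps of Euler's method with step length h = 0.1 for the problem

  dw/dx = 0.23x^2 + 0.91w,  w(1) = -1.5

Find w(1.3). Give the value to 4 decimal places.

Euler: w_{n+1} = w_n + h·f(x_n, w_n).
x=1.000000, w=-1.500000: f=-1.135000 → w ← -1.500000 + 0.1·(-1.135000) = -1.613500
x=1.100000, w=-1.613500: f=-1.189985 → w ← -1.613500 + 0.1·(-1.189985) = -1.732498
x=1.200000, w=-1.732498: f=-1.245374 → w ← -1.732498 + 0.1·(-1.245374) = -1.857036
w(1.3) ≈ -1.8570

-1.8570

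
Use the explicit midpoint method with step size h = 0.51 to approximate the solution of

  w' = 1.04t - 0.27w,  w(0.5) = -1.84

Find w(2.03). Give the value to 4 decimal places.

0.5101

Midpoint: k1 = f(t_n, w_n); k2 = f(t_n + h/2, w_n + (h/2)·k1); w_{n+1} = w_n + h·k2.
t=0.500000, w=-1.840000:
  k1 = f(0.500000, -1.840000) = 1.016800
  k2 = f(0.755000, -1.580716) = 1.211993
  w ← -1.840000 + 0.51·1.211993 = -1.221883
t=1.010000, w=-1.221883:
  k1 = f(1.010000, -1.221883) = 1.380309
  k2 = f(1.265000, -0.869905) = 1.550474
  w ← -1.221883 + 0.51·1.550474 = -0.431142
t=1.520000, w=-0.431142:
  k1 = f(1.520000, -0.431142) = 1.697208
  k2 = f(1.775000, 0.001647) = 1.845555
  w ← -0.431142 + 0.51·1.845555 = 0.510092
w(2.03) ≈ 0.5101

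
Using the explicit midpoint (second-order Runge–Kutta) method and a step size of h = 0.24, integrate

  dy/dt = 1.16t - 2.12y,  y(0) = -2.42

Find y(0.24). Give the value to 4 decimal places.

Midpoint: k1 = f(t_n, y_n); k2 = f(t_n + h/2, y_n + (h/2)·k1); y_{n+1} = y_n + h·k2.
t=0.000000, y=-2.420000:
  k1 = f(0.000000, -2.420000) = 5.130400
  k2 = f(0.120000, -1.804352) = 3.964426
  y ← -2.420000 + 0.24·3.964426 = -1.468538
y(0.24) ≈ -1.4685

-1.4685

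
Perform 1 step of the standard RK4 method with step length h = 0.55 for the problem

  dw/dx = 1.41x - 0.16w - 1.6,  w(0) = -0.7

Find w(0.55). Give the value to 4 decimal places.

-1.2763

RK4: k1 = f(x_n, w_n); k2 = f(x_n + h/2, w_n + (h/2)·k1); k3 = f(x_n + h/2, w_n + (h/2)·k2); k4 = f(x_n + h, w_n + h·k3); w_{n+1} = w_n + (h/6)·(k1 + 2k2 + 2k3 + k4).
x=0.000000, w=-0.700000:
  k1 = f(0.000000, -0.700000) = -1.488000
  k2 = f(0.275000, -1.109200) = -1.034778
  k3 = f(0.275000, -0.984564) = -1.054720
  k4 = f(0.550000, -1.280096) = -0.619685
  w ← -0.700000 + (0.55/6)·(k1 + 2k2 + 2k3 + k4) = -1.276279
w(0.55) ≈ -1.2763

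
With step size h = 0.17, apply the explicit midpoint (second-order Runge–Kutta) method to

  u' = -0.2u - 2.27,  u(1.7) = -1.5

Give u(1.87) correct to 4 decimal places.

-1.8292

Midpoint: k1 = f(x_n, u_n); k2 = f(x_n + h/2, u_n + (h/2)·k1); u_{n+1} = u_n + h·k2.
x=1.700000, u=-1.500000:
  k1 = f(1.700000, -1.500000) = -1.970000
  k2 = f(1.785000, -1.667450) = -1.936510
  u ← -1.500000 + 0.17·(-1.936510) = -1.829207
u(1.87) ≈ -1.8292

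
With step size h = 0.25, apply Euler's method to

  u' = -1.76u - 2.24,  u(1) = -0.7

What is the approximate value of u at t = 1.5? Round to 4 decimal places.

-1.0931

Euler: u_{n+1} = u_n + h·f(t_n, u_n).
t=1.000000, u=-0.700000: f=-1.008000 → u ← -0.700000 + 0.25·(-1.008000) = -0.952000
t=1.250000, u=-0.952000: f=-0.564480 → u ← -0.952000 + 0.25·(-0.564480) = -1.093120
u(1.5) ≈ -1.0931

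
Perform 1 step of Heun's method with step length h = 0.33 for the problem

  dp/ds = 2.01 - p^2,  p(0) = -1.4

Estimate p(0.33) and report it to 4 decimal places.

Heun: k1 = f(s_n, p_n); k2 = f(s_n + h, p_n + h·k1); p_{n+1} = p_n + (h/2)·(k1 + k2).
s=0.000000, p=-1.400000:
  k1 = f(0.000000, -1.400000) = 0.050000
  k2 = f(0.330000, -1.383500) = 0.095928
  p ← -1.400000 + (0.33/2)·(0.050000 + 0.095928) = -1.375922
p(0.33) ≈ -1.3759

-1.3759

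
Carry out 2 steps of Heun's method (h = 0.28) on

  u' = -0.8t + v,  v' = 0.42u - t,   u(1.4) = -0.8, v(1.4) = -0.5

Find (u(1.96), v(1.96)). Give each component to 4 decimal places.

Heun on (u,v): k1 = f(t_n, state_n); k2 = f(t_n + h, state_n + h·k1); state_{n+1} = state_n + (h/2)·(k1 + k2).
1.400000: (-0.800000, -0.500000)
  k1 = (-1.620000, -1.736000)
  predictor → (-1.253600, -0.986080)
  k2 = (-2.330080, -2.206512)
  → (-1.353011, -1.051952)
1.680000: (-1.353011, -1.051952)
  k1 = (-2.395952, -2.248265)
  predictor → (-2.023878, -1.681466)
  k2 = (-3.249466, -2.810029)
  → (-2.143370, -1.760113)
(u(1.96), v(1.96)) ≈ (-2.1434, -1.7601)

-2.1434, -1.7601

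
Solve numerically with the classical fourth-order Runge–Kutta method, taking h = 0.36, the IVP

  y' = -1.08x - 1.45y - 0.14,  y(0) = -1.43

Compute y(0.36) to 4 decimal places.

RK4: k1 = f(x_n, y_n); k2 = f(x_n + h/2, y_n + (h/2)·k1); k3 = f(x_n + h/2, y_n + (h/2)·k2); k4 = f(x_n + h, y_n + h·k3); y_{n+1} = y_n + (h/6)·(k1 + 2k2 + 2k3 + k4).
x=0.000000, y=-1.430000:
  k1 = f(0.000000, -1.430000) = 1.933500
  k2 = f(0.180000, -1.081970) = 1.234456
  k3 = f(0.180000, -1.207798) = 1.416907
  k4 = f(0.360000, -0.919914) = 0.805075
  y ← -1.430000 + (0.36/6)·(k1 + 2k2 + 2k3 + k4) = -0.947522
y(0.36) ≈ -0.9475

-0.9475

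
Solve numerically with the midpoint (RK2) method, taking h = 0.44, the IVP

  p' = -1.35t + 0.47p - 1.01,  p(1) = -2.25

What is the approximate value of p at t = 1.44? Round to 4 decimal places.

-4.0399

Midpoint: k1 = f(t_n, p_n); k2 = f(t_n + h/2, p_n + (h/2)·k1); p_{n+1} = p_n + h·k2.
t=1.000000, p=-2.250000:
  k1 = f(1.000000, -2.250000) = -3.417500
  k2 = f(1.220000, -3.001850) = -4.067869
  p ← -2.250000 + 0.44·(-4.067869) = -4.039863
p(1.44) ≈ -4.0399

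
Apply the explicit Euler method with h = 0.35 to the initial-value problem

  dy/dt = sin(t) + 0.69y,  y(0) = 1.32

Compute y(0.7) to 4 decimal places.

Euler: y_{n+1} = y_n + h·f(t_n, y_n).
t=0.000000, y=1.320000: f=0.910800 → y ← 1.320000 + 0.35·0.910800 = 1.638780
t=0.350000, y=1.638780: f=1.473656 → y ← 1.638780 + 0.35·1.473656 = 2.154560
y(0.7) ≈ 2.1546

2.1546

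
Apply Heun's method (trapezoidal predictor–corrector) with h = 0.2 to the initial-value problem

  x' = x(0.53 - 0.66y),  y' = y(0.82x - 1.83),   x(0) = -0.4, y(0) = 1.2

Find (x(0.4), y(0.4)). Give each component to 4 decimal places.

-0.4018, 0.5265

Heun on (x,y): k1 = f(t_n, state_n); k2 = f(t_n + h, state_n + h·k1); state_{n+1} = state_n + (h/2)·(k1 + k2).
0.000000: (-0.400000, 1.200000)
  k1 = (0.104800, -2.589600)
  predictor → (-0.379040, 0.682080)
  k2 = (-0.030258, -1.460206)
  → (-0.392546, 0.795019)
0.200000: (-0.392546, 0.795019)
  k1 = (-0.002075, -1.710792)
  predictor → (-0.392961, 0.452861)
  k2 = (-0.090818, -0.974660)
  → (-0.401835, 0.526474)
(x(0.4), y(0.4)) ≈ (-0.4018, 0.5265)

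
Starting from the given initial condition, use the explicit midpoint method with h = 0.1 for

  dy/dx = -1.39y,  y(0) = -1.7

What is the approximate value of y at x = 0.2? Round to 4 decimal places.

-1.2887

Midpoint: k1 = f(x_n, y_n); k2 = f(x_n + h/2, y_n + (h/2)·k1); y_{n+1} = y_n + h·k2.
x=0.000000, y=-1.700000:
  k1 = f(0.000000, -1.700000) = 2.363000
  k2 = f(0.050000, -1.581850) = 2.198771
  y ← -1.700000 + 0.1·2.198771 = -1.480123
x=0.100000, y=-1.480123:
  k1 = f(0.100000, -1.480123) = 2.057371
  k2 = f(0.150000, -1.377254) = 1.914383
  y ← -1.480123 + 0.1·1.914383 = -1.288685
y(0.2) ≈ -1.2887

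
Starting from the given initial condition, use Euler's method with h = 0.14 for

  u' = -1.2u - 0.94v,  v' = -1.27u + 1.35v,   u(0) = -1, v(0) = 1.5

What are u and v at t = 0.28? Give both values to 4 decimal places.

Euler on (u,v): u_{n+1} = u_n + h·u', v_{n+1} = v_n + h·v'.
0.000000: (-1.000000, 1.500000); f=(-0.210000, 3.295000) → (-1.029400, 1.961300)
0.140000: (-1.029400, 1.961300); f=(-0.608342, 3.955093) → (-1.114568, 2.515013)
(u(0.28), v(0.28)) ≈ (-1.1146, 2.5150)

-1.1146, 2.5150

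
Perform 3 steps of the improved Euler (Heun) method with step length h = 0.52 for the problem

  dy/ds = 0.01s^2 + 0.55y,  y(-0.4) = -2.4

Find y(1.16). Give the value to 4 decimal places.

-5.5996

Heun: k1 = f(s_n, y_n); k2 = f(s_n + h, y_n + h·k1); y_{n+1} = y_n + (h/2)·(k1 + k2).
s=-0.400000, y=-2.400000:
  k1 = f(-0.400000, -2.400000) = -1.318400
  k2 = f(0.120000, -3.085568) = -1.696918
  y ← -2.400000 + (0.52/2)·(-1.318400 + (-1.696918)) = -3.183983
s=0.120000, y=-3.183983:
  k1 = f(0.120000, -3.183983) = -1.751047
  k2 = f(0.640000, -4.094527) = -2.247894
  y ← -3.183983 + (0.52/2)·(-1.751047 + (-2.247894)) = -4.223707
s=0.640000, y=-4.223707:
  k1 = f(0.640000, -4.223707) = -2.318943
  k2 = f(1.160000, -5.429558) = -2.972801
  y ← -4.223707 + (0.52/2)·(-2.318943 + (-2.972801)) = -5.599561
y(1.16) ≈ -5.5996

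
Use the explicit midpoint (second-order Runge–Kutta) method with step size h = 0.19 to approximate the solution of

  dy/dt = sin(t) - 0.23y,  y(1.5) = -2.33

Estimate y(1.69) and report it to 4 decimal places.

-2.0446

Midpoint: k1 = f(t_n, y_n); k2 = f(t_n + h/2, y_n + (h/2)·k1); y_{n+1} = y_n + h·k2.
t=1.500000, y=-2.330000:
  k1 = f(1.500000, -2.330000) = 1.533395
  k2 = f(1.595000, -2.184327) = 1.502102
  y ← -2.330000 + 0.19·1.502102 = -2.044601
y(1.69) ≈ -2.0446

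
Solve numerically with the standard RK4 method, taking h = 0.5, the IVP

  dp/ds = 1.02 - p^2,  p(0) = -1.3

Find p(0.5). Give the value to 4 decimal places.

RK4: k1 = f(s_n, p_n); k2 = f(s_n + h/2, p_n + (h/2)·k1); k3 = f(s_n + h/2, p_n + (h/2)·k2); k4 = f(s_n + h, p_n + h·k3); p_{n+1} = p_n + (h/6)·(k1 + 2k2 + 2k3 + k4).
s=0.000000, p=-1.300000:
  k1 = f(0.000000, -1.300000) = -0.670000
  k2 = f(0.250000, -1.467500) = -1.133556
  k3 = f(0.250000, -1.583389) = -1.487121
  k4 = f(0.500000, -2.043560) = -3.156139
  p ← -1.300000 + (0.5/6)·(k1 + 2k2 + 2k3 + k4) = -2.055624
p(0.5) ≈ -2.0556

-2.0556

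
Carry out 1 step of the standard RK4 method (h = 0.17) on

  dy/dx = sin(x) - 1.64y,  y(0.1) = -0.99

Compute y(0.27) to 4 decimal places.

-0.7213

RK4: k1 = f(x_n, y_n); k2 = f(x_n + h/2, y_n + (h/2)·k1); k3 = f(x_n + h/2, y_n + (h/2)·k2); k4 = f(x_n + h, y_n + h·k3); y_{n+1} = y_n + (h/6)·(k1 + 2k2 + 2k3 + k4).
x=0.100000, y=-0.990000:
  k1 = f(0.100000, -0.990000) = 1.723433
  k2 = f(0.185000, -0.843508) = 1.567300
  k3 = f(0.185000, -0.856780) = 1.589065
  k4 = f(0.270000, -0.719859) = 1.447300
  y ← -0.990000 + (0.17/6)·(k1 + 2k2 + 2k3 + k4) = -0.721302
y(0.27) ≈ -0.7213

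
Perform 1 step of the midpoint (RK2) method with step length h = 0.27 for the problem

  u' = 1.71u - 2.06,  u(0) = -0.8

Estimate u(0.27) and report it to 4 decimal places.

-1.9392

Midpoint: k1 = f(s_n, u_n); k2 = f(s_n + h/2, u_n + (h/2)·k1); u_{n+1} = u_n + h·k2.
s=0.000000, u=-0.800000:
  k1 = f(0.000000, -0.800000) = -3.428000
  k2 = f(0.135000, -1.262780) = -4.219354
  u ← -0.800000 + 0.27·(-4.219354) = -1.939226
u(0.27) ≈ -1.9392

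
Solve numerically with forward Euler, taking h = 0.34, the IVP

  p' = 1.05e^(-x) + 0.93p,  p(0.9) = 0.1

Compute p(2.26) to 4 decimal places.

0.9592

Euler: p_{n+1} = p_n + h·f(x_n, p_n).
x=0.900000, p=0.100000: f=0.519898 → p ← 0.100000 + 0.34·0.519898 = 0.276765
x=1.240000, p=0.276765: f=0.561245 → p ← 0.276765 + 0.34·0.561245 = 0.467589
x=1.580000, p=0.467589: f=0.651131 → p ← 0.467589 + 0.34·0.651131 = 0.688973
x=1.920000, p=0.688973: f=0.794683 → p ← 0.688973 + 0.34·0.794683 = 0.959165
p(2.26) ≈ 0.9592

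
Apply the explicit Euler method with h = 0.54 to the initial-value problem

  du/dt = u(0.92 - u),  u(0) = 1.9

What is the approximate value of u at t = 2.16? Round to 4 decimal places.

0.9166

Euler: u_{n+1} = u_n + h·f(t_n, u_n).
t=0.000000, u=1.900000: f=-1.862000 → u ← 1.900000 + 0.54·(-1.862000) = 0.894520
t=0.540000, u=0.894520: f=0.022792 → u ← 0.894520 + 0.54·0.022792 = 0.906828
t=1.080000, u=0.906828: f=0.011945 → u ← 0.906828 + 0.54·0.011945 = 0.913278
t=1.620000, u=0.913278: f=0.006139 → u ← 0.913278 + 0.54·0.006139 = 0.916593
u(2.16) ≈ 0.9166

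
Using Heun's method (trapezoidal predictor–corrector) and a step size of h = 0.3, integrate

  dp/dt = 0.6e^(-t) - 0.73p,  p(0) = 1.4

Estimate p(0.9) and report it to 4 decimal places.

Heun: k1 = f(t_n, p_n); k2 = f(t_n + h, p_n + h·k1); p_{n+1} = p_n + (h/2)·(k1 + k2).
t=0.000000, p=1.400000:
  k1 = f(0.000000, 1.400000) = -0.422000
  k2 = f(0.300000, 1.273400) = -0.485091
  p ← 1.400000 + (0.3/2)·(-0.422000 + (-0.485091)) = 1.263936
t=0.300000, p=1.263936:
  k1 = f(0.300000, 1.263936) = -0.478183
  k2 = f(0.600000, 1.120482) = -0.488665
  p ← 1.263936 + (0.3/2)·(-0.478183 + (-0.488665)) = 1.118909
t=0.600000, p=1.118909:
  k1 = f(0.600000, 1.118909) = -0.487517
  k2 = f(0.900000, 0.972654) = -0.466096
  p ← 1.118909 + (0.3/2)·(-0.487517 + (-0.466096)) = 0.975867
p(0.9) ≈ 0.9759

0.9759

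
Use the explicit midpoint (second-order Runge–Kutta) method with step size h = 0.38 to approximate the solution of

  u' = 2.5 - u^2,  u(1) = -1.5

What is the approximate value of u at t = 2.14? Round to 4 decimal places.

Midpoint: k1 = f(t_n, u_n); k2 = f(t_n + h/2, u_n + (h/2)·k1); u_{n+1} = u_n + h·k2.
t=1.000000, u=-1.500000:
  k1 = f(1.000000, -1.500000) = 0.250000
  k2 = f(1.190000, -1.452500) = 0.390244
  u ← -1.500000 + 0.38·0.390244 = -1.351707
t=1.380000, u=-1.351707:
  k1 = f(1.380000, -1.351707) = 0.672887
  k2 = f(1.570000, -1.223859) = 1.002170
  u ← -1.351707 + 0.38·1.002170 = -0.970883
t=1.760000, u=-0.970883:
  k1 = f(1.760000, -0.970883) = 1.557386
  k2 = f(1.950000, -0.674980) = 2.044403
  u ← -0.970883 + 0.38·2.044403 = -0.194010
u(2.14) ≈ -0.1940

-0.1940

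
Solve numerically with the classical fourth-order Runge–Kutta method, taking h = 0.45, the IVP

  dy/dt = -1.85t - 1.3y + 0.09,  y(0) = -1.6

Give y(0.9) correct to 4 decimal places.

-0.9763

RK4: k1 = f(t_n, y_n); k2 = f(t_n + h/2, y_n + (h/2)·k1); k3 = f(t_n + h/2, y_n + (h/2)·k2); k4 = f(t_n + h, y_n + h·k3); y_{n+1} = y_n + (h/6)·(k1 + 2k2 + 2k3 + k4).
t=0.000000, y=-1.600000:
  k1 = f(0.000000, -1.600000) = 2.170000
  k2 = f(0.225000, -1.111750) = 1.119025
  k3 = f(0.225000, -1.348219) = 1.426435
  k4 = f(0.450000, -0.958104) = 0.503035
  y ← -1.600000 + (0.45/6)·(k1 + 2k2 + 2k3 + k4) = -1.017703
t=0.450000, y=-1.017703:
  k1 = f(0.450000, -1.017703) = 0.580514
  k2 = f(0.675000, -0.887088) = -0.005536
  k3 = f(0.675000, -1.018949) = 0.165884
  k4 = f(0.900000, -0.943056) = -0.349028
  y ← -1.017703 + (0.45/6)·(k1 + 2k2 + 2k3 + k4) = -0.976290
y(0.9) ≈ -0.9763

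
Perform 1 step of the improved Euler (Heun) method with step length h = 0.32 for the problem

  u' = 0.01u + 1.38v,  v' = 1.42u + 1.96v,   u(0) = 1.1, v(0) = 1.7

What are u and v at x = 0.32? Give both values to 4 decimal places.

2.2012, 3.9286

Heun on (u,v): k1 = f(x_n, state_n); k2 = f(x_n + h, state_n + h·k1); state_{n+1} = state_n + (h/2)·(k1 + k2).
0.000000: (1.100000, 1.700000)
  k1 = (2.357000, 4.894000)
  predictor → (1.854240, 3.266080)
  k2 = (4.525733, 9.034538)
  → (2.201237, 3.928566)
(u(0.32), v(0.32)) ≈ (2.2012, 3.9286)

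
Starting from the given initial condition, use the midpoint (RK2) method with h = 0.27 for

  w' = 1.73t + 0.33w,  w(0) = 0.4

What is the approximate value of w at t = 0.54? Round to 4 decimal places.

Midpoint: k1 = f(t_n, w_n); k2 = f(t_n + h/2, w_n + (h/2)·k1); w_{n+1} = w_n + h·k2.
t=0.000000, w=0.400000:
  k1 = f(0.000000, 0.400000) = 0.132000
  k2 = f(0.135000, 0.417820) = 0.371431
  w ← 0.400000 + 0.27·0.371431 = 0.500286
t=0.270000, w=0.500286:
  k1 = f(0.270000, 0.500286) = 0.632194
  k2 = f(0.405000, 0.585633) = 0.893909
  w ← 0.500286 + 0.27·0.893909 = 0.741642
w(0.54) ≈ 0.7416

0.7416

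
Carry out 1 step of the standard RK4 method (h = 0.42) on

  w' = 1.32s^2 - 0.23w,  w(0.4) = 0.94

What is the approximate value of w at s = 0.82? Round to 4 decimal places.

1.0600

RK4: k1 = f(s_n, w_n); k2 = f(s_n + h/2, w_n + (h/2)·k1); k3 = f(s_n + h/2, w_n + (h/2)·k2); k4 = f(s_n + h, w_n + h·k3); w_{n+1} = w_n + (h/6)·(k1 + 2k2 + 2k3 + k4).
s=0.400000, w=0.940000:
  k1 = f(0.400000, 0.940000) = -0.005000
  k2 = f(0.610000, 0.938950) = 0.275213
  k3 = f(0.610000, 0.997795) = 0.261679
  k4 = f(0.820000, 1.049905) = 0.646090
  w ← 0.940000 + (0.42/6)·(k1 + 2k2 + 2k3 + k4) = 1.060041
w(0.82) ≈ 1.0600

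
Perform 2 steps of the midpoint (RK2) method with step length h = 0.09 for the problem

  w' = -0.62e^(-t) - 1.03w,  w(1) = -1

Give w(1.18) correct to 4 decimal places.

Midpoint: k1 = f(t_n, w_n); k2 = f(t_n + h/2, w_n + (h/2)·k1); w_{n+1} = w_n + h·k2.
t=1.000000, w=-1.000000:
  k1 = f(1.000000, -1.000000) = 0.801915
  k2 = f(1.045000, -0.963914) = 0.774782
  w ← -1.000000 + 0.09·0.774782 = -0.930270
t=1.090000, w=-0.930270:
  k1 = f(1.090000, -0.930270) = 0.749723
  k2 = f(1.135000, -0.896532) = 0.724146
  w ← -0.930270 + 0.09·0.724146 = -0.865096
w(1.18) ≈ -0.8651

-0.8651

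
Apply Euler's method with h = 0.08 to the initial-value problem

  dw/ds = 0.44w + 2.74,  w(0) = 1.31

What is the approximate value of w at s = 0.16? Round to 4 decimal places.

1.8500

Euler: w_{n+1} = w_n + h·f(s_n, w_n).
s=0.000000, w=1.310000: f=3.316400 → w ← 1.310000 + 0.08·3.316400 = 1.575312
s=0.080000, w=1.575312: f=3.433137 → w ← 1.575312 + 0.08·3.433137 = 1.849963
w(0.16) ≈ 1.8500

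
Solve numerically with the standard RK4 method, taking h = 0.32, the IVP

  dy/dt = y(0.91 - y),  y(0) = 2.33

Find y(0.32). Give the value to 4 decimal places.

RK4: k1 = f(t_n, y_n); k2 = f(t_n + h/2, y_n + (h/2)·k1); k3 = f(t_n + h/2, y_n + (h/2)·k2); k4 = f(t_n + h, y_n + h·k3); y_{n+1} = y_n + (h/6)·(k1 + 2k2 + 2k3 + k4).
t=0.000000, y=2.330000:
  k1 = f(0.000000, 2.330000) = -3.308600
  k2 = f(0.160000, 1.800624) = -1.603679
  k3 = f(0.160000, 2.073411) = -2.412230
  k4 = f(0.320000, 1.558086) = -1.009774
  y ← 2.330000 + (0.32/6)·(k1 + 2k2 + 2k3 + k4) = 1.671323
y(0.32) ≈ 1.6713

1.6713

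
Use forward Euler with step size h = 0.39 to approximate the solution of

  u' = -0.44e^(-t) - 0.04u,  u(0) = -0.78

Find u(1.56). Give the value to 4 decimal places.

Euler: u_{n+1} = u_n + h·f(t_n, u_n).
t=0.000000, u=-0.780000: f=-0.408800 → u ← -0.780000 + 0.39·(-0.408800) = -0.939432
t=0.390000, u=-0.939432: f=-0.260328 → u ← -0.939432 + 0.39·(-0.260328) = -1.040960
t=0.780000, u=-1.040960: f=-0.160060 → u ← -1.040960 + 0.39·(-0.160060) = -1.103383
t=1.170000, u=-1.103383: f=-0.092426 → u ← -1.103383 + 0.39·(-0.092426) = -1.139430
u(1.56) ≈ -1.1394

-1.1394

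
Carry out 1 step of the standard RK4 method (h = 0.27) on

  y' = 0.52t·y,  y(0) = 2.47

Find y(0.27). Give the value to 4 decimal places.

RK4: k1 = f(t_n, y_n); k2 = f(t_n + h/2, y_n + (h/2)·k1); k3 = f(t_n + h/2, y_n + (h/2)·k2); k4 = f(t_n + h, y_n + h·k3); y_{n+1} = y_n + (h/6)·(k1 + 2k2 + 2k3 + k4).
t=0.000000, y=2.470000:
  k1 = f(0.000000, 2.470000) = 0.000000
  k2 = f(0.135000, 2.470000) = 0.173394
  k3 = f(0.135000, 2.493408) = 0.175037
  k4 = f(0.270000, 2.517260) = 0.353423
  y ← 2.470000 + (0.27/6)·(k1 + 2k2 + 2k3 + k4) = 2.517263
y(0.27) ≈ 2.5173

2.5173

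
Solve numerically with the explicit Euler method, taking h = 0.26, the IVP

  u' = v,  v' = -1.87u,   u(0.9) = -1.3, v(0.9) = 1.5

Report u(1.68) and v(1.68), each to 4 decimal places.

Euler on (u,v): u_{n+1} = u_n + h·u', v_{n+1} = v_n + h·v'.
0.900000: (-1.300000, 1.500000); f=(1.500000, 2.431000) → (-0.910000, 2.132060)
1.160000: (-0.910000, 2.132060); f=(2.132060, 1.701700) → (-0.355664, 2.574502)
1.420000: (-0.355664, 2.574502); f=(2.574502, 0.665092) → (0.313706, 2.747426)
(u(1.68), v(1.68)) ≈ (0.3137, 2.7474)

0.3137, 2.7474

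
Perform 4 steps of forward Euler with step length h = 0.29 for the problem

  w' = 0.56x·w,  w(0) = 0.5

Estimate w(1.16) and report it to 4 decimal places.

0.6538

Euler: w_{n+1} = w_n + h·f(x_n, w_n).
x=0.000000, w=0.500000: f=0.000000 → w ← 0.500000 + 0.29·0.000000 = 0.500000
x=0.290000, w=0.500000: f=0.081200 → w ← 0.500000 + 0.29·0.081200 = 0.523548
x=0.580000, w=0.523548: f=0.170048 → w ← 0.523548 + 0.29·0.170048 = 0.572862
x=0.870000, w=0.572862: f=0.279098 → w ← 0.572862 + 0.29·0.279098 = 0.653801
w(1.16) ≈ 0.6538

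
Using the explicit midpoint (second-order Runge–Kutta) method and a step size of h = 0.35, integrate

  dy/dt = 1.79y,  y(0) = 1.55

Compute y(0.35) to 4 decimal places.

2.8253

Midpoint: k1 = f(t_n, y_n); k2 = f(t_n + h/2, y_n + (h/2)·k1); y_{n+1} = y_n + h·k2.
t=0.000000, y=1.550000:
  k1 = f(0.000000, 1.550000) = 2.774500
  k2 = f(0.175000, 2.035538) = 3.643612
  y ← 1.550000 + 0.35·3.643612 = 2.825264
y(0.35) ≈ 2.8253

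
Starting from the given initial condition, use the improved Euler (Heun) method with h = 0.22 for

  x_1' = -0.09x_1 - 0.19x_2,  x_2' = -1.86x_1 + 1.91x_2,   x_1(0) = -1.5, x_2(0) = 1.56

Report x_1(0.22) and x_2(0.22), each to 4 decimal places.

Heun on (x_1,x_2): k1 = f(t_n, state_n); k2 = f(t_n + h, state_n + h·k1); state_{n+1} = state_n + (h/2)·(k1 + k2).
0.000000: (-1.500000, 1.560000)
  k1 = (-0.161400, 5.769600)
  predictor → (-1.535508, 2.829312)
  k2 = (-0.399374, 8.260031)
  → (-1.561685, 3.103259)
(x_1(0.22), x_2(0.22)) ≈ (-1.5617, 3.1033)

-1.5617, 3.1033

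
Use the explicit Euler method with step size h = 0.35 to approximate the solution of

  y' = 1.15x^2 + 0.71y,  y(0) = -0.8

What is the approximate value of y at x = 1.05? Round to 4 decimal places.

Euler: y_{n+1} = y_n + h·f(x_n, y_n).
x=0.000000, y=-0.800000: f=-0.568000 → y ← -0.800000 + 0.35·(-0.568000) = -0.998800
x=0.350000, y=-0.998800: f=-0.568273 → y ← -0.998800 + 0.35·(-0.568273) = -1.197696
x=0.700000, y=-1.197696: f=-0.286864 → y ← -1.197696 + 0.35·(-0.286864) = -1.298098
y(1.05) ≈ -1.2981

-1.2981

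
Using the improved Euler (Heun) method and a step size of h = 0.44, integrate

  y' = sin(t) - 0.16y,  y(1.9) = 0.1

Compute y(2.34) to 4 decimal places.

Heun: k1 = f(t_n, y_n); k2 = f(t_n + h, y_n + h·k1); y_{n+1} = y_n + (h/2)·(k1 + k2).
t=1.900000, y=0.100000:
  k1 = f(1.900000, 0.100000) = 0.930300
  k2 = f(2.340000, 0.509332) = 0.636972
  y ← 0.100000 + (0.44/2)·(0.930300 + 0.636972) = 0.444800
y(2.34) ≈ 0.4448

0.4448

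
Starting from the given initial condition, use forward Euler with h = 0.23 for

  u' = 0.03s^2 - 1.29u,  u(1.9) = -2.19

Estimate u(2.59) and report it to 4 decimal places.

Euler: u_{n+1} = u_n + h·f(s_n, u_n).
s=1.900000, u=-2.190000: f=2.933400 → u ← -2.190000 + 0.23·2.933400 = -1.515318
s=2.130000, u=-1.515318: f=2.090867 → u ← -1.515318 + 0.23·2.090867 = -1.034419
s=2.360000, u=-1.034419: f=1.501488 → u ← -1.034419 + 0.23·1.501488 = -0.689076
u(2.59) ≈ -0.6891

-0.6891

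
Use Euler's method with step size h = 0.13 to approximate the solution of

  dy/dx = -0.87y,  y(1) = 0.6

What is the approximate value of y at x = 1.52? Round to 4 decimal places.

0.3712

Euler: y_{n+1} = y_n + h·f(x_n, y_n).
x=1.000000, y=0.600000: f=-0.522000 → y ← 0.600000 + 0.13·(-0.522000) = 0.532140
x=1.130000, y=0.532140: f=-0.462962 → y ← 0.532140 + 0.13·(-0.462962) = 0.471955
x=1.260000, y=0.471955: f=-0.410601 → y ← 0.471955 + 0.13·(-0.410601) = 0.418577
x=1.390000, y=0.418577: f=-0.364162 → y ← 0.418577 + 0.13·(-0.364162) = 0.371236
y(1.52) ≈ 0.3712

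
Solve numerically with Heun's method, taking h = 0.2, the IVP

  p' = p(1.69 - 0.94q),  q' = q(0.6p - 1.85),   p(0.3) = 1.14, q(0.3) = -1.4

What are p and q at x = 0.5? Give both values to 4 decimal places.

Heun on (p,q): k1 = f(x_n, state_n); k2 = f(x_n + h, state_n + h·k1); state_{n+1} = state_n + (h/2)·(k1 + k2).
0.300000: (1.140000, -1.400000)
  k1 = (3.426840, 1.632400)
  predictor → (1.825368, -1.073520)
  k2 = (4.926867, 0.810271)
  → (1.975371, -1.155733)
(p(0.5), q(0.5)) ≈ (1.9754, -1.1557)

1.9754, -1.1557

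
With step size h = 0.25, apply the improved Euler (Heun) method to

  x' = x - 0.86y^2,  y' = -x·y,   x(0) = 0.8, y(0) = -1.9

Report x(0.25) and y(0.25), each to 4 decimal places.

Heun on (x,y): k1 = f(t_n, state_n); k2 = f(t_n + h, state_n + h·k1); state_{n+1} = state_n + (h/2)·(k1 + k2).
0.000000: (0.800000, -1.900000)
  k1 = (-2.304600, 1.520000)
  predictor → (0.223850, -1.520000)
  k2 = (-1.763094, 0.340252)
  → (0.291538, -1.667468)
(x(0.25), y(0.25)) ≈ (0.2915, -1.6675)

0.2915, -1.6675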